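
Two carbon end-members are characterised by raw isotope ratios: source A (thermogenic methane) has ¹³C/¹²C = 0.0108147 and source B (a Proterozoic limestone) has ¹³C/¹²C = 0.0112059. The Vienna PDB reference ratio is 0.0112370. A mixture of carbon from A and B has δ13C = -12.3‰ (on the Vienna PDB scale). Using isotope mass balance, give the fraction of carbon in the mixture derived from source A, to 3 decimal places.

0.274

δ_A = (0.0108147/0.0112370 − 1)×1000 = (0.962419 − 1)×1000 = -37.581‰
δ_B = (0.0112059/0.0112370 − 1)×1000 = (0.997232 − 1)×1000 = -2.768‰
f_A = (δ_mix − δ_B)/(δ_A − δ_B) = (-12.3 − (-2.768))/(-37.581 − (-2.768))
f_A = -9.532 / -34.814 = 0.2738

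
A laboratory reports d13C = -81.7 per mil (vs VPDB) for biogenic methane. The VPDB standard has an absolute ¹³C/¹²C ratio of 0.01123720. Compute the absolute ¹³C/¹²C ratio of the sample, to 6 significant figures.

0.0103191

R_sample = R_standard × (d13C/1000 + 1)
R_sample = 0.01123720 × (-81.7/1000 + 1) = 0.01123720 × 0.918300
R_sample = 0.0103191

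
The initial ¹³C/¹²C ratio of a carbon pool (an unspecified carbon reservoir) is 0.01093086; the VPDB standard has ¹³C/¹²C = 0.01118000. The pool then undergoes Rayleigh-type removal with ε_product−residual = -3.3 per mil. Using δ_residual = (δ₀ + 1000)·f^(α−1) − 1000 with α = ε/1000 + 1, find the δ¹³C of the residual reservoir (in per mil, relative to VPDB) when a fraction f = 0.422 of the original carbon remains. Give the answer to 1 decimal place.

-19.5 per mil

δ₀ = (0.01093086/0.01118000 − 1)×1000 = (0.977716 − 1)×1000 = -22.284 per mil
α − 1 = ε/1000 = -0.0033
f^(α−1) = 0.422^(-0.0033) = 1.002851
δ_res = (-22.284 + 1000) × 1.002851 − 1000 = 980.503 − 1000 = -19.50 per mil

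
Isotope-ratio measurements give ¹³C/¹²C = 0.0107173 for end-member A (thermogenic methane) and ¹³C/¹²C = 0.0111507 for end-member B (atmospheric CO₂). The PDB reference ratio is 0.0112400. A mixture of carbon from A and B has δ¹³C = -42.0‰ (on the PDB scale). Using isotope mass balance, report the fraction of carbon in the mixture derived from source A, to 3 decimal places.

0.883

δ_A = (0.0107173/0.0112400 − 1)×1000 = (0.953496 − 1)×1000 = -46.504‰
δ_B = (0.0111507/0.0112400 − 1)×1000 = (0.992055 − 1)×1000 = -7.945‰
f_A = (δ_mix − δ_B)/(δ_A − δ_B) = (-42.0 − (-7.945))/(-46.504 − (-7.945))
f_A = -34.055 / -38.559 = 0.8832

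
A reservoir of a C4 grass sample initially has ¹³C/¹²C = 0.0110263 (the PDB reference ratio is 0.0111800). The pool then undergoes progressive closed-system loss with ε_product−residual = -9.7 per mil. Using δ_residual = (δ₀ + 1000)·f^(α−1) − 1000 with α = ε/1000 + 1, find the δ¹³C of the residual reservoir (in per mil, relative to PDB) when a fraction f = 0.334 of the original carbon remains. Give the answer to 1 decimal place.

δ₀ = (0.0110263/0.0111800 − 1)×1000 = (0.986252 − 1)×1000 = -13.748 per mil
α − 1 = ε/1000 = -0.0097
f^(α−1) = 0.334^(-0.0097) = 1.010694
δ_res = (-13.748 + 1000) × 1.010694 − 1000 = 996.799 − 1000 = -3.20 per mil

-3.2 per mil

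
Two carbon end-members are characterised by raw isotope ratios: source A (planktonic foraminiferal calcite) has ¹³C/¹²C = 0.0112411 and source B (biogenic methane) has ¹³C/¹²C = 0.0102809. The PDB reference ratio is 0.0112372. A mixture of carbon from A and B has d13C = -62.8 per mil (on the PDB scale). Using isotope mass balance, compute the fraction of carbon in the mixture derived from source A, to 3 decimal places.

δ_A = (0.0112411/0.0112372 − 1)×1000 = (1.000347 − 1)×1000 = 0.347 per mil
δ_B = (0.0102809/0.0112372 − 1)×1000 = (0.914899 − 1)×1000 = -85.101 per mil
f_A = (δ_mix − δ_B)/(δ_A − δ_B) = (-62.8 − (-85.101))/(0.347 − (-85.101))
f_A = 22.301 / 85.448 = 0.2610

0.261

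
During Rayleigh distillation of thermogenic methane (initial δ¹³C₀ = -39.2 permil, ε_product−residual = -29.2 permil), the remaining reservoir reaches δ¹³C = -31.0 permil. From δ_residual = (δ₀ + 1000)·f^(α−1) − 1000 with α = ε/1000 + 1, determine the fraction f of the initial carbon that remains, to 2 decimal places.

0.75

α − 1 = ε/1000 = -0.0292
(δ_res + 1000)/(δ₀ + 1000) = (-31.0 + 1000)/(-39.2 + 1000) = 969.0/960.8 = 1.008535
f = 1.008535^(1/-0.0292) = exp(ln(1.008535)/-0.0292) = exp(0.00850/-0.0292)
f = exp(-0.2910) = 0.7475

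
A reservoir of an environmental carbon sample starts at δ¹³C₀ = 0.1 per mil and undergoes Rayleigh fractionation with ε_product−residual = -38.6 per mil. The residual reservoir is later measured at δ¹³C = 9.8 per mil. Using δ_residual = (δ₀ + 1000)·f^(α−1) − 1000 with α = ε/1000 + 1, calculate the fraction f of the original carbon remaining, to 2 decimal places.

α − 1 = ε/1000 = -0.0386
(δ_res + 1000)/(δ₀ + 1000) = (9.8 + 1000)/(0.1 + 1000) = 1009.8/1000.1 = 1.009699
f = 1.009699^(1/-0.0386) = exp(ln(1.009699)/-0.0386) = exp(0.00965/-0.0386)
f = exp(-0.2501) = 0.7788

0.78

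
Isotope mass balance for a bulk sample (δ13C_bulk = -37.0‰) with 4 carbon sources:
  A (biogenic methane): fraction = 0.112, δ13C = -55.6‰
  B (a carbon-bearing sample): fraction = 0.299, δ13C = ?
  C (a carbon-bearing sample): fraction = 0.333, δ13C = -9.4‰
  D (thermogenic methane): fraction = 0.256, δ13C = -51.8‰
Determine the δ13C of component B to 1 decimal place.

-48.1‰

Isotope mass balance: δ_bulk = Σ fᵢ·δᵢ.
-37.0 = 0.112×(-55.6) + 0.299×δ_B + 0.333×(-9.4) + 0.256×(-51.8)
0.299·δ_B = -37.0 − (-22.618) = -14.382
δ_B = -14.382 / 0.299 = -48.10‰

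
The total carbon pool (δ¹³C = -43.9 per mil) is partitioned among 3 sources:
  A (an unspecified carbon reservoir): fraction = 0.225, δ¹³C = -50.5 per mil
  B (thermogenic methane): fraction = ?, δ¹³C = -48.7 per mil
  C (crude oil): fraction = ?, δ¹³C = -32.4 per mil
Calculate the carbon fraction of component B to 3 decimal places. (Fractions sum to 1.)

0.456

Let f_B and f_C be the unknown fractions; fractions sum to 1 so f_B + f_C = 0.775.
Mass balance: Σ fᵢ·δᵢ = δ_bulk ⇒ f_B·(-48.7) + f_C·(-32.4) = -43.9 − (-11.363) = -32.537
Substitute f_C = 0.775 − f_B:
f_B·(-48.7 − -32.4) = -32.537 − 0.775×(-32.4) = -7.427
f_B = -7.427 / -16.3 = 0.4557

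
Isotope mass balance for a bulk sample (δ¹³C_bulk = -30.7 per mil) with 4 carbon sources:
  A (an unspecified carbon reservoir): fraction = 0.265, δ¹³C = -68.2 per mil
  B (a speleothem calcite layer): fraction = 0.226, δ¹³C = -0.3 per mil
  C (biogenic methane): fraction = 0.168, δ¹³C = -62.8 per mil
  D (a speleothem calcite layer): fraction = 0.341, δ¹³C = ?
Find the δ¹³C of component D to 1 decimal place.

-5.9 per mil

Isotope mass balance: δ_bulk = Σ fᵢ·δᵢ.
-30.7 = 0.265×(-68.2) + 0.226×(-0.3) + 0.168×(-62.8) + 0.341×δ_D
0.341·δ_D = -30.7 − (-28.691) = -2.009
δ_D = -2.009 / 0.341 = -5.89 per mil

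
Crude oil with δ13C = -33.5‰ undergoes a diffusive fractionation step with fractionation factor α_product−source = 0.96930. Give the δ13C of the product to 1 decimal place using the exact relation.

δ_product = (δ_source + 1000)·α − 1000
δ_product = (-33.5 + 1000) × 0.96930 − 1000
δ_product = 936.828 − 1000 = -63.17‰

-63.2‰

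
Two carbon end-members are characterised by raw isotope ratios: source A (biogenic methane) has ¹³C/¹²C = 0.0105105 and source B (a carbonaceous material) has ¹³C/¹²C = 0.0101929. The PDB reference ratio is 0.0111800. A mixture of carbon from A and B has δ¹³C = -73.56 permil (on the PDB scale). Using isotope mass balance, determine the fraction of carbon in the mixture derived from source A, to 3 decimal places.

0.519

δ_A = (0.0105105/0.0111800 − 1)×1000 = (0.940116 − 1)×1000 = -59.884 permil
δ_B = (0.0101929/0.0111800 − 1)×1000 = (0.911708 − 1)×1000 = -88.292 permil
f_A = (δ_mix − δ_B)/(δ_A − δ_B) = (-73.56 − (-88.292))/(-59.884 − (-88.292))
f_A = 14.732 / 28.408 = 0.5186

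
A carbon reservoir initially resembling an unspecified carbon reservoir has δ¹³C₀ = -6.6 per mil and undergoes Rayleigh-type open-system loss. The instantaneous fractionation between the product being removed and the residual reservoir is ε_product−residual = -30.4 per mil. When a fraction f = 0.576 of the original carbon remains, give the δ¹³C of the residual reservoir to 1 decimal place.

Rayleigh residual: δ_res = (δ₀ + 1000)·f^(α−1) − 1000
α = ε/1000 + 1 = 0.96960, so α − 1 = -0.03040
f^(α−1) = 0.576^(-0.03040) = 1.016911
δ_res = (-6.6 + 1000) × 1.016911 − 1000 = 1010.200 − 1000 = 10.20 per mil

10.2 per mil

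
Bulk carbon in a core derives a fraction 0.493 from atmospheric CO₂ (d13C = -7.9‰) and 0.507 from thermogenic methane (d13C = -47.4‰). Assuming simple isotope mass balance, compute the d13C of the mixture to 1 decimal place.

-27.9‰

δ_mix = f_A·δ_A + f_B·δ_B
δ_mix = 0.493 × (-7.9) + 0.507 × (-47.4)
δ_mix = -3.89 + -24.03 = -27.93‰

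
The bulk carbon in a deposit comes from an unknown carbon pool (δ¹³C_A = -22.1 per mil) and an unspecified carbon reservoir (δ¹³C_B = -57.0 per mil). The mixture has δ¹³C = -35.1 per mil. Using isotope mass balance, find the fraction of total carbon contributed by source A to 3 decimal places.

0.628

δ_mix = f_A·δ_A + (1 − f_A)·δ_B  ⇒  f_A = (δ_mix − δ_B)/(δ_A − δ_B)
f_A = (-35.1 − (-57.0)) / (-22.1 − (-57.0))
f_A = 21.9 / 34.9 = 0.6275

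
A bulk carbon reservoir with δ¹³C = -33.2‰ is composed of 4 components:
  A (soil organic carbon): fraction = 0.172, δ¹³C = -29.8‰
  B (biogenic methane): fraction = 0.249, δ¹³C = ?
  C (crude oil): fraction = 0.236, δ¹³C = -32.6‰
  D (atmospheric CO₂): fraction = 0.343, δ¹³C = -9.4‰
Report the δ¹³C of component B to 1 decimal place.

Isotope mass balance: δ_bulk = Σ fᵢ·δᵢ.
-33.2 = 0.172×(-29.8) + 0.249×δ_B + 0.236×(-32.6) + 0.343×(-9.4)
0.249·δ_B = -33.2 − (-16.043) = -17.157
δ_B = -17.157 / 0.249 = -68.90‰

-68.9‰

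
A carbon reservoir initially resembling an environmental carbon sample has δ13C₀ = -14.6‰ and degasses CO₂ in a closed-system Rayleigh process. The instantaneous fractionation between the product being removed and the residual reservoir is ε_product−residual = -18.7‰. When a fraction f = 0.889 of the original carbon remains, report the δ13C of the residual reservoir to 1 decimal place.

-12.4‰

Rayleigh residual: δ_res = (δ₀ + 1000)·f^(α−1) − 1000
α = ε/1000 + 1 = 0.98130, so α − 1 = -0.01870
f^(α−1) = 0.889^(-0.01870) = 1.002203
δ_res = (-14.6 + 1000) × 1.002203 − 1000 = 987.570 − 1000 = -12.43‰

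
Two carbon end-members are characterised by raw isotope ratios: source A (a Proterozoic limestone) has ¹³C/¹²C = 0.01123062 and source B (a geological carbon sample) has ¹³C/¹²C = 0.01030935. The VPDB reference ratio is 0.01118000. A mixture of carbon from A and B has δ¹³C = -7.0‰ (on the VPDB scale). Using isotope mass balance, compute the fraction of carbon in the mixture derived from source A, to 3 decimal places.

0.860

δ_A = (0.01123062/0.01118000 − 1)×1000 = (1.004528 − 1)×1000 = 4.528‰
δ_B = (0.01030935/0.01118000 − 1)×1000 = (0.922124 − 1)×1000 = -77.876‰
f_A = (δ_mix − δ_B)/(δ_A − δ_B) = (-7.0 − (-77.876))/(4.528 − (-77.876))
f_A = 70.876 / 82.403 = 0.8601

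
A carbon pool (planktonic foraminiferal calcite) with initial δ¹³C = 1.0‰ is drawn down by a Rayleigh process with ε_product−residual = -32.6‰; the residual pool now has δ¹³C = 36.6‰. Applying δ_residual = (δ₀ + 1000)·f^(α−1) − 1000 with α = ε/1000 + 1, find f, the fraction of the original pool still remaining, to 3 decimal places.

α − 1 = ε/1000 = -0.0326
(δ_res + 1000)/(δ₀ + 1000) = (36.6 + 1000)/(1.0 + 1000) = 1036.6/1001.0 = 1.035564
f = 1.035564^(1/-0.0326) = exp(ln(1.035564)/-0.0326) = exp(0.03495/-0.0326)
f = exp(-1.0720) = 0.3423

0.342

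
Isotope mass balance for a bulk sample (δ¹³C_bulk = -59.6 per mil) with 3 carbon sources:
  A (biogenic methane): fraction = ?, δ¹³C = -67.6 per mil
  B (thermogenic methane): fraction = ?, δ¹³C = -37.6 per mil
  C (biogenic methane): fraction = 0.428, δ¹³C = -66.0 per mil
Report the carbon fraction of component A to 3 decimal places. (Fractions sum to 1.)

Let f_A and f_B be the unknown fractions; fractions sum to 1 so f_A + f_B = 0.572.
Mass balance: Σ fᵢ·δᵢ = δ_bulk ⇒ f_A·(-67.6) + f_B·(-37.6) = -59.6 − (-28.248) = -31.352
Substitute f_B = 0.572 − f_A:
f_A·(-67.6 − -37.6) = -31.352 − 0.572×(-37.6) = -9.845
f_A = -9.845 / -30.0 = 0.3282

0.328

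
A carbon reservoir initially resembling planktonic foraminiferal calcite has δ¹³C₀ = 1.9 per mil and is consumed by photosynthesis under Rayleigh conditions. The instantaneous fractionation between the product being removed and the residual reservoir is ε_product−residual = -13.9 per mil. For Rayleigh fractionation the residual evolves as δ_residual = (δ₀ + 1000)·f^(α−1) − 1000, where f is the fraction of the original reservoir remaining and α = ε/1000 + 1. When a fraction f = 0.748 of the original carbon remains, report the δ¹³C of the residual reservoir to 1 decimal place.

Rayleigh residual: δ_res = (δ₀ + 1000)·f^(α−1) − 1000
α = ε/1000 + 1 = 0.98610, so α − 1 = -0.01390
f^(α−1) = 0.748^(-0.01390) = 1.004044
δ_res = (1.9 + 1000) × 1.004044 − 1000 = 1005.952 − 1000 = 5.95 per mil

6.0 per mil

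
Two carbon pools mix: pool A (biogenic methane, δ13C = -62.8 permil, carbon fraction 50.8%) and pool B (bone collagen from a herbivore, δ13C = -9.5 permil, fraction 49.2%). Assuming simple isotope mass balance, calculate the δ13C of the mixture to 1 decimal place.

δ_mix = f_A·δ_A + f_B·δ_B
δ_mix = 0.508 × (-62.8) + 0.492 × (-9.5)
δ_mix = -31.90 + -4.67 = -36.58 permil

-36.6 permil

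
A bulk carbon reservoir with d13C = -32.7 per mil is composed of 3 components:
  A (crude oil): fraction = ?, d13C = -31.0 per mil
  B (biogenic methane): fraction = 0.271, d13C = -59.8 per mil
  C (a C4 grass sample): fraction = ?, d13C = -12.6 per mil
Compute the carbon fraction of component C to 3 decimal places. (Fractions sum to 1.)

Let f_C and f_A be the unknown fractions; fractions sum to 1 so f_C + f_A = 0.729.
Mass balance: Σ fᵢ·δᵢ = δ_bulk ⇒ f_C·(-12.6) + f_A·(-31.0) = -32.7 − (-16.206) = -16.494
Substitute f_A = 0.729 − f_C:
f_C·(-12.6 − -31.0) = -16.494 − 0.729×(-31.0) = 6.105
f_C = 6.105 / 18.4 = 0.3318

0.332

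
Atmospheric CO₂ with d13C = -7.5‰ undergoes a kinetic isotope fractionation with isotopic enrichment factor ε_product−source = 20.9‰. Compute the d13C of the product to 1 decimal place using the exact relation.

13.2‰

Exactly, δ_product = (δ_source + 1000)·(ε/1000 + 1) − 1000.
δ_product = (-7.5 + 1000) × (20.9/1000 + 1) − 1000
δ_product = 13.24‰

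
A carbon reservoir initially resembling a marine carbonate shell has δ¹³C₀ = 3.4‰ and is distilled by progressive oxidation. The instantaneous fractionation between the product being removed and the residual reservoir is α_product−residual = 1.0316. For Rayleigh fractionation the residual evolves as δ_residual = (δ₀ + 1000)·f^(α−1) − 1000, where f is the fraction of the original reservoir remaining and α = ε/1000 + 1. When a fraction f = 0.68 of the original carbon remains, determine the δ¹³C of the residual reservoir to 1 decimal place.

-8.8‰

Rayleigh residual: δ_res = (δ₀ + 1000)·f^(α−1) − 1000
α − 1 = 0.03160
f^(α−1) = 0.68^(0.03160) = 0.987887
δ_res = (3.4 + 1000) × 0.987887 − 1000 = 991.246 − 1000 = -8.75‰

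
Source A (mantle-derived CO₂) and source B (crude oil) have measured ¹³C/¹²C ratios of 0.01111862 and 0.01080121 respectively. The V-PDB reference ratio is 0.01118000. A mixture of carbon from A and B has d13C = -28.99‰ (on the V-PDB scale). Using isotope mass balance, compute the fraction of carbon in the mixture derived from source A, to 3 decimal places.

δ_A = (0.01111862/0.01118000 − 1)×1000 = (0.994510 − 1)×1000 = -5.490‰
δ_B = (0.01080121/0.01118000 − 1)×1000 = (0.966119 − 1)×1000 = -33.881‰
f_A = (δ_mix − δ_B)/(δ_A − δ_B) = (-28.99 − (-33.881))/(-5.490 − (-33.881))
f_A = 4.891 / 28.391 = 0.1723

0.172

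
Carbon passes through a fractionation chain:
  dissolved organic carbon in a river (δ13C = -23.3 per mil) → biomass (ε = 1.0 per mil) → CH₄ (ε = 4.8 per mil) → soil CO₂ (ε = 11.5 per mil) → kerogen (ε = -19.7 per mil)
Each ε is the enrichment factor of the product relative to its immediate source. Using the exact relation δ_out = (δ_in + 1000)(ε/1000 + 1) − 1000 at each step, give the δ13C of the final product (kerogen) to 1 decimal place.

step 1: δ = (-23.30 + 1000)·(1.0/1000 + 1) − 1000 = -22.32 per mil
step 2: δ = (-22.32 + 1000)·(4.8/1000 + 1) − 1000 = -17.63 per mil
step 3: δ = (-17.63 + 1000)·(11.5/1000 + 1) − 1000 = -6.33 per mil
step 4: δ = (-6.33 + 1000)·(-19.7/1000 + 1) − 1000 = -25.91 per mil

-25.9 per mil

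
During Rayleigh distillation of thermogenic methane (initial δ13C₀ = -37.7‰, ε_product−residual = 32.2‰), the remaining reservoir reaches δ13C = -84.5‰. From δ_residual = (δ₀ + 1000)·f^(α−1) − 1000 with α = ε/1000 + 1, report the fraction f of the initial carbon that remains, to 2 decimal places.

0.21

α − 1 = ε/1000 = 0.0322
(δ_res + 1000)/(δ₀ + 1000) = (-84.5 + 1000)/(-37.7 + 1000) = 915.5/962.3 = 0.951367
f = 0.951367^(1/0.0322) = exp(ln(0.951367)/0.0322) = exp(-0.04986/0.0322)
f = exp(-1.5483) = 0.2126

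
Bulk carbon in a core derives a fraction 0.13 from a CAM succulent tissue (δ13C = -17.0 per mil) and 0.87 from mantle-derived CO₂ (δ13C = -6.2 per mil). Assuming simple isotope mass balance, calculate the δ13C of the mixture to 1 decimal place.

δ_mix = f_A·δ_A + f_B·δ_B
δ_mix = 0.13 × (-17.0) + 0.87 × (-6.2)
δ_mix = -2.21 + -5.39 = -7.60 per mil

-7.6 per mil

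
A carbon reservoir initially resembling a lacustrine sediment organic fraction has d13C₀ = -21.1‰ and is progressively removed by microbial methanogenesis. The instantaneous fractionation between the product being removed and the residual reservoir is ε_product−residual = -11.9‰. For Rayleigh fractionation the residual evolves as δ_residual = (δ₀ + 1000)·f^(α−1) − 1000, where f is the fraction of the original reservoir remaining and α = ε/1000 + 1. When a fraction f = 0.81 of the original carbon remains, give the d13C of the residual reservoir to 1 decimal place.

-18.6‰

Rayleigh residual: δ_res = (δ₀ + 1000)·f^(α−1) − 1000
α = ε/1000 + 1 = 0.98810, so α − 1 = -0.01190
f^(α−1) = 0.81^(-0.01190) = 1.002511
δ_res = (-21.1 + 1000) × 1.002511 − 1000 = 981.358 − 1000 = -18.64‰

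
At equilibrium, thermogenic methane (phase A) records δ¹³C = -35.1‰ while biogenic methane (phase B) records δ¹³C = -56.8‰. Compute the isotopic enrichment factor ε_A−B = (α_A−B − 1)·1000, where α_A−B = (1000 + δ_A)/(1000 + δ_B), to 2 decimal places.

α_A−B = (1000 + -35.1) / (1000 + -56.8) = 964.9 / 943.2 = 1.023007
ε_A−B = (1.023007 − 1) × 1000 = 23.007‰
(The approximation ε ≈ δ_A − δ_B would give 21.7‰.)

23.01‰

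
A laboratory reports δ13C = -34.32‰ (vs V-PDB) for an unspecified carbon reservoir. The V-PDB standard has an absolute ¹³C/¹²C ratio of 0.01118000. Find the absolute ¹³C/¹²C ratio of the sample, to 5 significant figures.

R_sample = R_standard × (δ13C/1000 + 1)
R_sample = 0.01118000 × (-34.32/1000 + 1) = 0.01118000 × 0.965680
R_sample = 0.0107963

0.010796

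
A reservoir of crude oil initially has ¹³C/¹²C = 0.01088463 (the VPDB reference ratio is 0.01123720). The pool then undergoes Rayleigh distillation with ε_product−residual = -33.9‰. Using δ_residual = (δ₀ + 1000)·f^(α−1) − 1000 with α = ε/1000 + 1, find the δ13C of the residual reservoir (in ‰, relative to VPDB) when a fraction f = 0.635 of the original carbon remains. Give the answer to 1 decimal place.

δ₀ = (0.01088463/0.01123720 − 1)×1000 = (0.968625 − 1)×1000 = -31.375‰
α − 1 = ε/1000 = -0.0339
f^(α−1) = 0.635^(-0.0339) = 1.015514
δ_res = (-31.375 + 1000) × 1.015514 − 1000 = 983.652 − 1000 = -16.35‰

-16.3‰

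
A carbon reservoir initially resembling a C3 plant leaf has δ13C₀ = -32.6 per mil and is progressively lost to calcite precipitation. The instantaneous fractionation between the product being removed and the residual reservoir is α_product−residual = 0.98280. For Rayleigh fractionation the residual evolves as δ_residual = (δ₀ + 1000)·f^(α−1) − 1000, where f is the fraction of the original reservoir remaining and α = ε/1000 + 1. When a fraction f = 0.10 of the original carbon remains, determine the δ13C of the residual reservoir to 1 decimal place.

Rayleigh residual: δ_res = (δ₀ + 1000)·f^(α−1) − 1000
α − 1 = -0.01720
f^(α−1) = 0.10^(-0.01720) = 1.040399
δ_res = (-32.6 + 1000) × 1.040399 − 1000 = 1006.482 − 1000 = 6.48 per mil

6.5 per mil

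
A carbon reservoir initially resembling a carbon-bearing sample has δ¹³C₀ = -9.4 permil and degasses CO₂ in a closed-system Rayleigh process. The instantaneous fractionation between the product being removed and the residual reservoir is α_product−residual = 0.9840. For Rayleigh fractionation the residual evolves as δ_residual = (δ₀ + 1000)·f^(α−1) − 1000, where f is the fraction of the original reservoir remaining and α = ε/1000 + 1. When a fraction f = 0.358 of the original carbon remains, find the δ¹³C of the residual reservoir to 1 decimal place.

Rayleigh residual: δ_res = (δ₀ + 1000)·f^(α−1) − 1000
α − 1 = -0.01600
f^(α−1) = 0.358^(-0.01600) = 1.016571
δ_res = (-9.4 + 1000) × 1.016571 − 1000 = 1007.016 − 1000 = 7.02 permil

7.0 permil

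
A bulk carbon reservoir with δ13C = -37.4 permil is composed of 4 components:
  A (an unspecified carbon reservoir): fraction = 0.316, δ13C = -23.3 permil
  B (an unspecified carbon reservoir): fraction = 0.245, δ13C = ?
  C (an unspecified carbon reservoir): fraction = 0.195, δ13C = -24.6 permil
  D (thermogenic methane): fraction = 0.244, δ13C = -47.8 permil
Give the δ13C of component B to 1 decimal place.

-55.4 permil

Isotope mass balance: δ_bulk = Σ fᵢ·δᵢ.
-37.4 = 0.316×(-23.3) + 0.245×δ_B + 0.195×(-24.6) + 0.244×(-47.8)
0.245·δ_B = -37.4 − (-23.823) = -13.577
δ_B = -13.577 / 0.245 = -55.42 permil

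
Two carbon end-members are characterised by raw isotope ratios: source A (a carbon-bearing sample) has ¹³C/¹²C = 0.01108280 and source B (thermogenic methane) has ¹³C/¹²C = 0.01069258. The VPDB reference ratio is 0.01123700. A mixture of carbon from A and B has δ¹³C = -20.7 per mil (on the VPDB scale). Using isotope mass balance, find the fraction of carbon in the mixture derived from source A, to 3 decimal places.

δ_A = (0.01108280/0.01123700 − 1)×1000 = (0.986277 − 1)×1000 = -13.723 per mil
δ_B = (0.01069258/0.01123700 − 1)×1000 = (0.951551 − 1)×1000 = -48.449 per mil
f_A = (δ_mix − δ_B)/(δ_A − δ_B) = (-20.7 − (-48.449))/(-13.723 − (-48.449))
f_A = 27.749 / 34.726 = 0.7991

0.799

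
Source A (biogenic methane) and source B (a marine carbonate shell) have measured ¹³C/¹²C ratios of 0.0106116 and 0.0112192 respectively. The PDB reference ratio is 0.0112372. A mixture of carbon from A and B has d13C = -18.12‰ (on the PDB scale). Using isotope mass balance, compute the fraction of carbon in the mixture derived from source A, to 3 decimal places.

0.305

δ_A = (0.0106116/0.0112372 − 1)×1000 = (0.944328 − 1)×1000 = -55.672‰
δ_B = (0.0112192/0.0112372 − 1)×1000 = (0.998398 − 1)×1000 = -1.602‰
f_A = (δ_mix − δ_B)/(δ_A − δ_B) = (-18.12 − (-1.602))/(-55.672 − (-1.602))
f_A = -16.518 / -54.070 = 0.3055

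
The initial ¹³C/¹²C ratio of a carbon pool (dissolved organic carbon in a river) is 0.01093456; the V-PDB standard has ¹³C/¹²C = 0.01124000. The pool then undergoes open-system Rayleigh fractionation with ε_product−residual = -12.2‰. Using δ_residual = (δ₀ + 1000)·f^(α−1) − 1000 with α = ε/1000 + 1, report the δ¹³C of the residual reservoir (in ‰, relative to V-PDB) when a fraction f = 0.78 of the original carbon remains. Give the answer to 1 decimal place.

-24.2‰

δ₀ = (0.01093456/0.01124000 − 1)×1000 = (0.972826 − 1)×1000 = -27.174‰
α − 1 = ε/1000 = -0.0122
f^(α−1) = 0.78^(-0.0122) = 1.003036
δ_res = (-27.174 + 1000) × 1.003036 − 1000 = 975.779 − 1000 = -24.22‰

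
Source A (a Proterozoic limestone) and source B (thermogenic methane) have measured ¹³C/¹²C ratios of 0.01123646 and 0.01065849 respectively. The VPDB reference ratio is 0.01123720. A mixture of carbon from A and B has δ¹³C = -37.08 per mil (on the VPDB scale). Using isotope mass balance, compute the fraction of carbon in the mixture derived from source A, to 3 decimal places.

δ_A = (0.01123646/0.01123720 − 1)×1000 = (0.999934 − 1)×1000 = -0.066 per mil
δ_B = (0.01065849/0.01123720 − 1)×1000 = (0.948501 − 1)×1000 = -51.499 per mil
f_A = (δ_mix − δ_B)/(δ_A − δ_B) = (-37.08 − (-51.499))/(-0.066 − (-51.499))
f_A = 14.419 / 51.434 = 0.2804

0.280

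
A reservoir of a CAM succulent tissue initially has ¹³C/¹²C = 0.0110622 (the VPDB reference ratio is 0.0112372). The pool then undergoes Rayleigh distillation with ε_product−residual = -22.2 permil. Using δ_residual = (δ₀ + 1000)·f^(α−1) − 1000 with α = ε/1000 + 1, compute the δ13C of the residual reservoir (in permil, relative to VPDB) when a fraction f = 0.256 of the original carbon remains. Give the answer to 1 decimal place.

14.7 permil

δ₀ = (0.0110622/0.0112372 − 1)×1000 = (0.984427 − 1)×1000 = -15.573 permil
α − 1 = ε/1000 = -0.0222
f^(α−1) = 0.256^(-0.0222) = 1.030711
δ_res = (-15.573 + 1000) × 1.030711 − 1000 = 1014.660 − 1000 = 14.66 permil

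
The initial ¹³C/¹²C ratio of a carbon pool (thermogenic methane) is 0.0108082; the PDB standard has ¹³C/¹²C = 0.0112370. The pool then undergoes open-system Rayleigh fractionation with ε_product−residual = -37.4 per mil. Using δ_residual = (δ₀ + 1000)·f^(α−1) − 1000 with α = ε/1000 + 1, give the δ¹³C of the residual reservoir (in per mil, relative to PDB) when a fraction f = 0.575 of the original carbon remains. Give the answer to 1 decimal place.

δ₀ = (0.0108082/0.0112370 − 1)×1000 = (0.961840 − 1)×1000 = -38.160 per mil
α − 1 = ε/1000 = -0.0374
f^(α−1) = 0.575^(-0.0374) = 1.020912
δ_res = (-38.160 + 1000) × 1.020912 − 1000 = 981.955 − 1000 = -18.05 per mil

-18.0 per mil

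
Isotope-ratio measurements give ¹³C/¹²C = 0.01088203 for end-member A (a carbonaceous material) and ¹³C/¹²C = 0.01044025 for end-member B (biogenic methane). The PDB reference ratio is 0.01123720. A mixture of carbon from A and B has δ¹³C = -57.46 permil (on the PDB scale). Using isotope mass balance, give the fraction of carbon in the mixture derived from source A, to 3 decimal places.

0.342

δ_A = (0.01088203/0.01123720 − 1)×1000 = (0.968393 − 1)×1000 = -31.607 permil
δ_B = (0.01044025/0.01123720 − 1)×1000 = (0.929079 − 1)×1000 = -70.921 permil
f_A = (δ_mix − δ_B)/(δ_A − δ_B) = (-57.46 − (-70.921))/(-31.607 − (-70.921))
f_A = 13.461 / 39.314 = 0.3424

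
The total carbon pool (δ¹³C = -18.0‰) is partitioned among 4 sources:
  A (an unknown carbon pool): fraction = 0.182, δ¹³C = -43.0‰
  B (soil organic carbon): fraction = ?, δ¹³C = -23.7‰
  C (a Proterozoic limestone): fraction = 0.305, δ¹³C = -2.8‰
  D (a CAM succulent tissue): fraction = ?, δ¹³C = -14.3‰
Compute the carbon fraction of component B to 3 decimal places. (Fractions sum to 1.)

Let f_B and f_D be the unknown fractions; fractions sum to 1 so f_B + f_D = 0.513.
Mass balance: Σ fᵢ·δᵢ = δ_bulk ⇒ f_B·(-23.7) + f_D·(-14.3) = -18.0 − (-8.680) = -9.320
Substitute f_D = 0.513 − f_B:
f_B·(-23.7 − -14.3) = -9.320 − 0.513×(-14.3) = -1.984
f_B = -1.984 / -9.4 = 0.2111

0.211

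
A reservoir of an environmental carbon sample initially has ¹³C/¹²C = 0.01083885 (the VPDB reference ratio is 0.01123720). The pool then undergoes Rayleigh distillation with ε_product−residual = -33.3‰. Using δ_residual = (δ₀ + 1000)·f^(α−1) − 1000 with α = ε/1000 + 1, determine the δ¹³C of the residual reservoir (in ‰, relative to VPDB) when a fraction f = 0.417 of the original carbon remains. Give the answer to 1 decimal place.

-6.9‰

δ₀ = (0.01083885/0.01123720 − 1)×1000 = (0.964551 − 1)×1000 = -35.449‰
α − 1 = ε/1000 = -0.0333
f^(α−1) = 0.417^(-0.0333) = 1.029555
δ_res = (-35.449 + 1000) × 1.029555 − 1000 = 993.058 − 1000 = -6.94‰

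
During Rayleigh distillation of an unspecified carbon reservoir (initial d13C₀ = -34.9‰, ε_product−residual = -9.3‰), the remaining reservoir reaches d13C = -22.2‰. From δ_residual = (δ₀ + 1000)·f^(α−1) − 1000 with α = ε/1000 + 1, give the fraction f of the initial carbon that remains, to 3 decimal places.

α − 1 = ε/1000 = -0.0093
(δ_res + 1000)/(δ₀ + 1000) = (-22.2 + 1000)/(-34.9 + 1000) = 977.8/965.1 = 1.013159
f = 1.013159^(1/-0.0093) = exp(ln(1.013159)/-0.0093) = exp(0.01307/-0.0093)
f = exp(-1.4057) = 0.2452

0.245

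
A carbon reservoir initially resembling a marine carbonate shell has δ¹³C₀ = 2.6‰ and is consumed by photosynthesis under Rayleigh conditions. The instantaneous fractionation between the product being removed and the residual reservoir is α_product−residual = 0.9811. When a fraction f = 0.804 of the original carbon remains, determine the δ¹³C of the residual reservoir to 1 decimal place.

Rayleigh residual: δ_res = (δ₀ + 1000)·f^(α−1) − 1000
α − 1 = -0.01890
f^(α−1) = 0.804^(-0.01890) = 1.004132
δ_res = (2.6 + 1000) × 1.004132 − 1000 = 1006.742 − 1000 = 6.74‰

6.7‰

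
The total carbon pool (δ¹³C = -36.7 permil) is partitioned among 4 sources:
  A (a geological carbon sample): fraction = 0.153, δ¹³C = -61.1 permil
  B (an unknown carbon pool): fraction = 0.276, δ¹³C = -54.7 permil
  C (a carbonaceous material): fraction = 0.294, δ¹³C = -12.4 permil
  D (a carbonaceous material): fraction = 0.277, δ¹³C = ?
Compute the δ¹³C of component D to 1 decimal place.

Isotope mass balance: δ_bulk = Σ fᵢ·δᵢ.
-36.7 = 0.153×(-61.1) + 0.276×(-54.7) + 0.294×(-12.4) + 0.277×δ_D
0.277·δ_D = -36.7 − (-28.091) = -8.609
δ_D = -8.609 / 0.277 = -31.08 permil

-31.1 permil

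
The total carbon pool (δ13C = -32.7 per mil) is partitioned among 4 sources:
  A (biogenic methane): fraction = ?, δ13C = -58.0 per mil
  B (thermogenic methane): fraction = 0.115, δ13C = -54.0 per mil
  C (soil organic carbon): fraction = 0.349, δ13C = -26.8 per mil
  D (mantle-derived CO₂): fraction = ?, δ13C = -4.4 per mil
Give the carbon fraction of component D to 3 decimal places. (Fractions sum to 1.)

Let f_D and f_A be the unknown fractions; fractions sum to 1 so f_D + f_A = 0.536.
Mass balance: Σ fᵢ·δᵢ = δ_bulk ⇒ f_D·(-4.4) + f_A·(-58.0) = -32.7 − (-15.563) = -17.137
Substitute f_A = 0.536 − f_D:
f_D·(-4.4 − -58.0) = -17.137 − 0.536×(-58.0) = 13.951
f_D = 13.951 / 53.6 = 0.2603

0.260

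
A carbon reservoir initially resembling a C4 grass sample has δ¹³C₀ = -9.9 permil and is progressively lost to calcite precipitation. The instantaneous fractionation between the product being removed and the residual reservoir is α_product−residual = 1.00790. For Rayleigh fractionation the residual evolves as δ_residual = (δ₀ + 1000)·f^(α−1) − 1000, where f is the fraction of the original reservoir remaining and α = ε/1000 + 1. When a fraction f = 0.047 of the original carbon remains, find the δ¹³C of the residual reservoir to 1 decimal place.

Rayleigh residual: δ_res = (δ₀ + 1000)·f^(α−1) − 1000
α − 1 = 0.00790
f^(α−1) = 0.047^(0.00790) = 0.976134
δ_res = (-9.9 + 1000) × 0.976134 − 1000 = 966.471 − 1000 = -33.53 permil

-33.5 permil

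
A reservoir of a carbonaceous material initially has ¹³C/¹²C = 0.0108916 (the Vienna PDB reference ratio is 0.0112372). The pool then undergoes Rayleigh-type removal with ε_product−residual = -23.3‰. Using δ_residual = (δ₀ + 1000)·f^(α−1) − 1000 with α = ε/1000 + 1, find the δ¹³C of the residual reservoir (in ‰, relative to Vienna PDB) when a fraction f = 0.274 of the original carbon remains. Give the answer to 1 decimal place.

-1.1‰

δ₀ = (0.0108916/0.0112372 − 1)×1000 = (0.969245 − 1)×1000 = -30.755‰
α − 1 = ε/1000 = -0.0233
f^(α−1) = 0.274^(-0.0233) = 1.030624
δ_res = (-30.755 + 1000) × 1.030624 − 1000 = 998.928 − 1000 = -1.07‰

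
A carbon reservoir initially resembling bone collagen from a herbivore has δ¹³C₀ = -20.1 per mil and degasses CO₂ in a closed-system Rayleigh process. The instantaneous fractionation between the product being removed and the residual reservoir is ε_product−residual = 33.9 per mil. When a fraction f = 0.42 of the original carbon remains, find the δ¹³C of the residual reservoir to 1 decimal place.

Rayleigh residual: δ_res = (δ₀ + 1000)·f^(α−1) − 1000
α = ε/1000 + 1 = 1.03390, so α − 1 = 0.03390
f^(α−1) = 0.42^(0.03390) = 0.971020
δ_res = (-20.1 + 1000) × 0.971020 − 1000 = 951.502 − 1000 = -48.50 per mil

-48.5 per mil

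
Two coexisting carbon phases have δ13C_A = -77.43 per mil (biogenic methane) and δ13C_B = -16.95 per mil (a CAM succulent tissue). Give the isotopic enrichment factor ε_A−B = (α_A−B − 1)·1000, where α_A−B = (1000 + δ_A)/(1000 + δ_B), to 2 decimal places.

α_A−B = (1000 + -77.43) / (1000 + -16.95) = 922.57 / 983.05 = 0.938477
ε_A−B = (0.938477 − 1) × 1000 = -61.523 per mil
(The approximation ε ≈ δ_A − δ_B would give -60.48 per mil.)

-61.52 per mil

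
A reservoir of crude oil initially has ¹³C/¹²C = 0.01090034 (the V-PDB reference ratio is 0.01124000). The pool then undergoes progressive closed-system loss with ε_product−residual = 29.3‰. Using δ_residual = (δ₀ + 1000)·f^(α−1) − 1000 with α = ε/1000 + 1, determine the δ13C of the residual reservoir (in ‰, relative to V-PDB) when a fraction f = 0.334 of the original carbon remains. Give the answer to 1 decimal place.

δ₀ = (0.01090034/0.01124000 − 1)×1000 = (0.969781 − 1)×1000 = -30.219‰
α − 1 = ε/1000 = 0.0293
f^(α−1) = 0.334^(0.0293) = 0.968380
δ_res = (-30.219 + 1000) × 0.968380 − 1000 = 939.117 − 1000 = -60.88‰

-60.9‰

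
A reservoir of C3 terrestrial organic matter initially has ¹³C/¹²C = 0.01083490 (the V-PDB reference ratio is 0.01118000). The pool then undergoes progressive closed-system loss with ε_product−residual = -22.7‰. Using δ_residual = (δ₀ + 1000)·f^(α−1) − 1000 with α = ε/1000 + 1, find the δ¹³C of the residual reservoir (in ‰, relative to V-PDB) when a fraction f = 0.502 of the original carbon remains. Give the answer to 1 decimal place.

-15.6‰

δ₀ = (0.01083490/0.01118000 − 1)×1000 = (0.969132 − 1)×1000 = -30.868‰
α − 1 = ε/1000 = -0.0227
f^(α−1) = 0.502^(-0.0227) = 1.015767
δ_res = (-30.868 + 1000) × 1.015767 − 1000 = 984.413 − 1000 = -15.59‰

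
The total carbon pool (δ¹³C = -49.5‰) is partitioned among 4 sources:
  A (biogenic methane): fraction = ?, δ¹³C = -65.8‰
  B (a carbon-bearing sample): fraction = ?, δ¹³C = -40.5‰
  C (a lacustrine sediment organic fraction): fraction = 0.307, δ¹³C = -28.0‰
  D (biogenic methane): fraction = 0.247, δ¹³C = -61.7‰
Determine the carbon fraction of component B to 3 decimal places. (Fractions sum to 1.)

0.146

Let f_B and f_A be the unknown fractions; fractions sum to 1 so f_B + f_A = 0.446.
Mass balance: Σ fᵢ·δᵢ = δ_bulk ⇒ f_B·(-40.5) + f_A·(-65.8) = -49.5 − (-23.836) = -25.664
Substitute f_A = 0.446 − f_B:
f_B·(-40.5 − -65.8) = -25.664 − 0.446×(-65.8) = 3.683
f_B = 3.683 / 25.3 = 0.1456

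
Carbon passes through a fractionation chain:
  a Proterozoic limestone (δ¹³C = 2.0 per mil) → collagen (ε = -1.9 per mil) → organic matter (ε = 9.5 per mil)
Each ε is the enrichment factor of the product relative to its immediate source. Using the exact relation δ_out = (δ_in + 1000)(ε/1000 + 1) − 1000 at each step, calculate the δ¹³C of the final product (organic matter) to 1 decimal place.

9.6 per mil

step 1: δ = (2.00 + 1000)·(-1.9/1000 + 1) − 1000 = 0.10 per mil
step 2: δ = (0.10 + 1000)·(9.5/1000 + 1) − 1000 = 9.60 per mil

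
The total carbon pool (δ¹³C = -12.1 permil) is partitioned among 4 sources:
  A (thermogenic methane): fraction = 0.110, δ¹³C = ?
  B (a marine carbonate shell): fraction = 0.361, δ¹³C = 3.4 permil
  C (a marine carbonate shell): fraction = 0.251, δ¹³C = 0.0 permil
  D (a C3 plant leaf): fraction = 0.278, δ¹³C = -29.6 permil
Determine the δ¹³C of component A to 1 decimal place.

-46.4 permil

Isotope mass balance: δ_bulk = Σ fᵢ·δᵢ.
-12.1 = 0.110×δ_A + 0.361×(3.4) + 0.251×(-0.0) + 0.278×(-29.6)
0.110·δ_A = -12.1 − (-7.001) = -5.099
δ_A = -5.099 / 0.110 = -46.35 permil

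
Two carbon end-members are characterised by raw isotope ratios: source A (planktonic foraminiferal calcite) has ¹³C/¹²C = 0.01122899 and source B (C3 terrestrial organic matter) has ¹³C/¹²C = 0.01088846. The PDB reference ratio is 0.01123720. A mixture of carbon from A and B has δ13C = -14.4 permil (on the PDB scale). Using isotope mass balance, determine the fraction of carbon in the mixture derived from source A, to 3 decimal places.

δ_A = (0.01122899/0.01123720 − 1)×1000 = (0.999269 − 1)×1000 = -0.731 permil
δ_B = (0.01088846/0.01123720 − 1)×1000 = (0.968966 − 1)×1000 = -31.034 permil
f_A = (δ_mix − δ_B)/(δ_A − δ_B) = (-14.4 − (-31.034))/(-0.731 − (-31.034))
f_A = 16.634 / 30.304 = 0.5489

0.549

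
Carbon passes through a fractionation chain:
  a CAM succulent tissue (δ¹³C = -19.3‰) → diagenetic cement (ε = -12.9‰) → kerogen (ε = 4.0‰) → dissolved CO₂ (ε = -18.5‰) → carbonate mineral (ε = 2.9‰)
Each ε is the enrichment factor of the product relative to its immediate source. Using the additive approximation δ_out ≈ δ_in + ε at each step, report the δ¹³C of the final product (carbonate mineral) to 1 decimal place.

step 1: δ ≈ -19.3 + (-12.9) = -32.2‰
step 2: δ ≈ -32.2 + (4.0) = -28.2‰
step 3: δ ≈ -28.2 + (-18.5) = -46.7‰
step 4: δ ≈ -46.7 + (2.9) = -43.8‰

-43.8‰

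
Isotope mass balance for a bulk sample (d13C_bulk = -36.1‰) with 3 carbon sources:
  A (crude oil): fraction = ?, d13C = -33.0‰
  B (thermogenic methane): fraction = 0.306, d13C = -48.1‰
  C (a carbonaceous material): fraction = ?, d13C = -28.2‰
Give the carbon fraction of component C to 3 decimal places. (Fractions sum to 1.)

0.317

Let f_C and f_A be the unknown fractions; fractions sum to 1 so f_C + f_A = 0.694.
Mass balance: Σ fᵢ·δᵢ = δ_bulk ⇒ f_C·(-28.2) + f_A·(-33.0) = -36.1 − (-14.719) = -21.381
Substitute f_A = 0.694 − f_C:
f_C·(-28.2 − -33.0) = -21.381 − 0.694×(-33.0) = 1.521
f_C = 1.521 / 4.8 = 0.3168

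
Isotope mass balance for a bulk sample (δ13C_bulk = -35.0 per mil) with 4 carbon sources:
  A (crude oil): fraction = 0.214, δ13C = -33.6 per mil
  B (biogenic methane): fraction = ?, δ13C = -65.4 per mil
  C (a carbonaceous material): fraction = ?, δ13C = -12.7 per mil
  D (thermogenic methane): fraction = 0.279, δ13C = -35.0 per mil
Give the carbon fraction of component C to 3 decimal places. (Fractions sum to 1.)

Let f_C and f_B be the unknown fractions; fractions sum to 1 so f_C + f_B = 0.507.
Mass balance: Σ fᵢ·δᵢ = δ_bulk ⇒ f_C·(-12.7) + f_B·(-65.4) = -35.0 − (-16.955) = -18.045
Substitute f_B = 0.507 − f_C:
f_C·(-12.7 − -65.4) = -18.045 − 0.507×(-65.4) = 15.113
f_C = 15.113 / 52.7 = 0.2868

0.287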